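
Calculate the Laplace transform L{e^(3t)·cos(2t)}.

L{e^(at)·cos(ωt)} = (s-a)/((s-a)² + ω²), so L{e^(3t)·cos(2t)} = (s-3)/((s-3)² + 4)

Final answer: (s-3)/((s-3)² + 4)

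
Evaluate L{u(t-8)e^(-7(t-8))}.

u(t-a)f(t-a) with f(t)=e^(-7t). L{e^(-7t)} = 1/(s+7). By time shift: e^(-8s)/(s+7)

Final answer: e^(-8s)/(s+7)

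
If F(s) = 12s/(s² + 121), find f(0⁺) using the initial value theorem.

f(0⁺) = lim_{s→∞} s·12s/(s² + 121) = lim_{s→∞} 12s²/(s² + 121) = 12

Final answer: 12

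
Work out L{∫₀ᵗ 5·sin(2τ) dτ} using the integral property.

L{∫₀ᵗ f(τ)dτ} = F(s)/s with F(s) = 10/(s² + 4), so the result is (10/(s² + 4))/s = 10/(s(s² + 4))

Final answer: 10/(s(s² + 4))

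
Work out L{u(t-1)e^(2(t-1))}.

u(t-a)f(t-a) with f(t)=e^(2t). L{e^(2t)} = 1/(s-2). By time shift: e^(-s)/(s-2)

Final answer: e^(-s)/(s-2)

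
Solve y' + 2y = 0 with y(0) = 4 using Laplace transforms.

L{y'} + 2L{y} = 0. sY - 4 + 2Y = 0. Y(s+2) = 4. Y = 4/(s+2)

Final answer: y(t) = 4e^(-2t)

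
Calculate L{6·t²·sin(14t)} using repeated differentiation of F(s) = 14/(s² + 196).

F(s) = 14/(s² + 196). F'(s) = -28s/(s² + 196)². F''(s) = -28(196 - 3s²)/(s² + 196)³ = (84s² - 5488)/(s² + 196)³. So L{t²·sin(14t)} = (-1)² F''(s) = (84s² - 5488)/(s² + 196)³. Then L{6·t²·sin(14t)} = 6·(84s² - 5488)/(s² + 196)³ = (504s² - 32928)/(s² + 196)³

Final answer: (504s² - 32928)/(s² + 196)³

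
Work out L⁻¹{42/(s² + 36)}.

This is the form c·a/(s² + a²) with a = 6, c = 7. L⁻¹ = 7·sin(6t)

Final answer: 7·sin(6t)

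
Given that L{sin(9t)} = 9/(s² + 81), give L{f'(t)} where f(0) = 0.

L{f'(t)} = s·F(s) - f(0) = s·9/(s² + 81) - 0 = 9s/(s² + 81)

Final answer: 9s/(s² + 81)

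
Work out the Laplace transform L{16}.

L{16} = 16 · L{1} = 16/s

Final answer: 16/s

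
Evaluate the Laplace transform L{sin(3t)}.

L{sin(ωt)} = ω/(s² + ω²), so L{sin(3t)} = 3/(s² + 9)

Final answer: 3/(s² + 9)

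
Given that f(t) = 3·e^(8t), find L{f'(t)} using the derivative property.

f(0) = 3, F(s) = 3/(s-8). L{f'(t)} = s·F(s) - f(0) = 3s/(s-8) - 3 = (3s - 3(s-8))/(s-8) = 24/(s-8)

Final answer: 24/(s-8)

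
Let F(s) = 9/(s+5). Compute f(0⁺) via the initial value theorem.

f(0⁺) = lim_{s→∞} s·9/(s+5) = lim_{s→∞} 9s/(s+5) = 9

Final answer: 9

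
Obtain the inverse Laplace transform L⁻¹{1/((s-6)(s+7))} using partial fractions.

Decompose: A/(s-6) + B/(s+7). A = 1/13, B = -1/13. f(t) = (e^(6t) - e^(-7t))/13

Final answer: (e^(6t) - e^(-7t))/13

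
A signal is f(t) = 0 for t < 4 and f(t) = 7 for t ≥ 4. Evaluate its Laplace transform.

f(t) = 7·u(t-4). L{u(t-4)} = e^(-4s)/s, so L{f(t)} = 7·e^(-4s)/s

Final answer: 7·e^(-4s)/s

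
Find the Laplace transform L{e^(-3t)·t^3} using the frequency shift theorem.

L{e^(at)·t^n} = n!/(s-a)^(n+1), so L{e^(-3t)·t^3} = 6/(s+3)^4

Final answer: 6/(s+3)^4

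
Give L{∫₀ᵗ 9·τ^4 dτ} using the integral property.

L{∫₀ᵗ f(τ)dτ} = F(s)/s with f(t) = 9t^4. F(s) = 216/s^5, so L{∫₀ᵗ 9·τ^4 dτ} = (216/s^5)/s = 216/s^6. (Check: ∫₀ᵗ 9·τ^4 dτ = 9t^5/5.)

Final answer: 216/s^6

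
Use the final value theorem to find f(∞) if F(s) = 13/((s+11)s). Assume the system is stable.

f(∞) = lim_{s→0} sF(s) = lim_{s→0} 13/(s+11) = 13/11

Final answer: 13/11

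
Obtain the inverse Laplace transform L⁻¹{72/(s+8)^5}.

L⁻¹{n!/(s-a)^(n+1)} = t^n·e^(at) with n=4, a=-8. So L⁻¹{24/(s+8)^5} = t^4·e^(-8t), and L⁻¹{72/(s+8)^5} = (72/24)·t^4·e^(-8t) = 3·t^4·e^(-8t)

Final answer: 3·t^4·e^(-8t)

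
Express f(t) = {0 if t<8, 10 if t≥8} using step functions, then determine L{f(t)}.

f(t) = 10·u(t-8). L{u(t-8)} = e^(-8s)/s, so L{f(t)} = 10·e^(-8s)/s

Final answer: 10·e^(-8s)/s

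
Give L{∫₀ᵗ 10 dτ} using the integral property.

L{∫₀ᵗ f(τ)dτ} = F(s)/s with f(t) = 10. F(s) = 10/s, so L{∫₀ᵗ 10 dτ} = (10/s)/s = 10/s². (Check: ∫₀ᵗ 10 dτ = 10t.)

Final answer: 10/s²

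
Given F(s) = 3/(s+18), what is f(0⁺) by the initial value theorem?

f(0⁺) = lim_{s→∞} s·3/(s+18) = lim_{s→∞} 3s/(s+18) = 3

Final answer: 3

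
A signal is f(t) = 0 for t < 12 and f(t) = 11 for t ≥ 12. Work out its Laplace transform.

f(t) = 11·u(t-12). L{u(t-12)} = e^(-12s)/s, so L{f(t)} = 11·e^(-12s)/s

Final answer: 11·e^(-12s)/s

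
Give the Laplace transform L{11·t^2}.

L{t^n} = n!/s^(n+1), so L{t^2} = 2/s^3. Then L{11·t^2} = 11·2/s^3 = 22/s^3

Final answer: 22/s^3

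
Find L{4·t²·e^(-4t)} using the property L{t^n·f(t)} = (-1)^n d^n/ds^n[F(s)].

L{e^(-4t)} = 1/(s+4). d/ds[1/(s+4)] = -1/(s+4)². d²/ds²[1/(s+4)] = 2/(s+4)³. So L{t²·e^(-4t)} = (-1)² · 2/(s+4)³ = 2/(s+4)³. Then L{4·t²·e^(-4t)} = 4·2/(s+4)³ = 8/(s+4)³

Final answer: 8/(s+4)³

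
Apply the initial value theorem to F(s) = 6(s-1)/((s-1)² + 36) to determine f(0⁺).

f(0⁺) = lim_{s→∞} sF(s) = lim_{s→∞} 6s(s-1)/((s-1)² + 36) = 6

Final answer: 6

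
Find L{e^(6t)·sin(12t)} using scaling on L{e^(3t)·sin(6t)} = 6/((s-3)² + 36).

Scaling with a=2: L{e^(6t)·sin(12t)} = (1/2) · 6/((s/2-3)² + 36). Simplifying: 12/((s-6)² + 144)

Final answer: 12/((s-6)² + 144)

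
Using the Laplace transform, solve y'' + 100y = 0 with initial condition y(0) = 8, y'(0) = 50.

L{y''} + 100L{y} = 0. s²Y - 8s - 50 + 100Y = 0. Y(s² + 100) = 8s + 50. Y = (8s + 50)/(s² + 100). Inverting: y(t) = 8cos(10t) + 5sin(10t)

Final answer: y(t) = 8cos(10t) + 5sin(10t)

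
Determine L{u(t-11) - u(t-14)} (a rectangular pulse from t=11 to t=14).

L{u(t-a)} = e^(-as)/s. L{u(t-11) - u(t-14)} = (e^(-11s) - e^(-14s))/s

Final answer: (e^(-11s) - e^(-14s))/s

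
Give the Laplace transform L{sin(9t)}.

L{sin(ωt)} = ω/(s² + ω²), so L{sin(9t)} = 9/(s² + 81)

Final answer: 9/(s² + 81)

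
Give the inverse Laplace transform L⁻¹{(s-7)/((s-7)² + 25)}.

Using frequency shift, L⁻¹{(s-7)/((s-7)² + 25)} = e^(7t)·cos(5t)

Final answer: e^(7t)·cos(5t)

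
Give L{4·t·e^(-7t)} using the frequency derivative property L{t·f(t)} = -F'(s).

L{e^(-7t)} = 1/(s+7). By frequency derivative: L{t·e^(-7t)} = -d/ds[1/(s+7)] = -(-1)/(s+7)² = 1/(s+7)². Then L{4·t·e^(-7t)} = 4·1/(s+7)² = 4/(s+7)²

Final answer: 4/(s+7)²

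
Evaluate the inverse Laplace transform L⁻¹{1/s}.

L⁻¹{c/s} = c, so L⁻¹{1/s} = 1

Final answer: 1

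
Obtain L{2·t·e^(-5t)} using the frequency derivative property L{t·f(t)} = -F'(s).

L{e^(-5t)} = 1/(s+5). By frequency derivative: L{t·e^(-5t)} = -d/ds[1/(s+5)] = -(-1)/(s+5)² = 1/(s+5)². Then L{2·t·e^(-5t)} = 2·1/(s+5)² = 2/(s+5)²

Final answer: 2/(s+5)²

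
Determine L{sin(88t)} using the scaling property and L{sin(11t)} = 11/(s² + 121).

Using L{f(at)} = (1/a)F(s/a) with a=8: L{sin(88t)} = (1/8) · 11/((s/8)² + 121) = (1/8) · 11·64/(s² + 7744) = 88/(s² + 7744)

Final answer: 88/(s² + 7744)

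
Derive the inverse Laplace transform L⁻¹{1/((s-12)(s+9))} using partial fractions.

Decompose: A/(s-12) + B/(s+9). A = 1/21, B = -1/21. f(t) = (e^(12t) - e^(-9t))/21

Final answer: (e^(12t) - e^(-9t))/21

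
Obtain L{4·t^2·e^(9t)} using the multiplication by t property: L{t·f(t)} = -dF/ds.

Using L{t^n·e^(at)} = n!/(s-a)^(n+1), L{t^2·e^(9t)} = 2/(s-9)^3, so L{4·t^2·e^(9t)} = 4·2/(s-9)^3 = 8/(s-9)^3

Final answer: 8/(s-9)^3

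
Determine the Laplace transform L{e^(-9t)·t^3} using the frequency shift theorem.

L{e^(at)·t^n} = n!/(s-a)^(n+1), so L{e^(-9t)·t^3} = 6/(s+9)^4

Final answer: 6/(s+9)^4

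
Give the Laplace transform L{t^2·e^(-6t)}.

L{t^n·e^(at)} = n!/(s-a)^(n+1), so L{t^2·e^(-6t)} = 2/(s+6)^3

Final answer: 2/(s+6)^3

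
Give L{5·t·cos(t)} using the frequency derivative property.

L{cos(t)} = s/(s² + 1). Derivative: d/ds[s/(s² + 1)] = [(s² + 1) - s·2s]/(s² + 1)² = (1 - s²)/(s² + 1)². So L{t·cos(t)} = -F'(s) = (s² - 1)/(s² + 1)². Then L{5·t·cos(t)} = 5·(s² - 1)/(s² + 1)²

Final answer: 5·(s² - 1)/(s² + 1)²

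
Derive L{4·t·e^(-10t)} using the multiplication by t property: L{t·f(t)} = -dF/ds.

Using L{t^n·e^(at)} = n!/(s-a)^(n+1), L{t·e^(-10t)} = 1/(s+10)^2, so L{4·t·e^(-10t)} = 4·1/(s+10)^2 = 4/(s+10)^2

Final answer: 4/(s+10)^2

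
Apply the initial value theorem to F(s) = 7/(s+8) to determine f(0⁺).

f(0⁺) = lim_{s→∞} s·7/(s+8) = lim_{s→∞} 7s/(s+8) = 7

Final answer: 7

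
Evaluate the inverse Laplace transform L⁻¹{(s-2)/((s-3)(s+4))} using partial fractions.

Using partial fractions, f(t) = (e^(3t) + 6e^(-4t))/7

Final answer: (e^(3t) + 6e^(-4t))/7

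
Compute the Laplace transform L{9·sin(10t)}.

L{sin(ωt)} = ω/(s² + ω²), so L{sin(10t)} = 10/(s² + 100). Then L{9·sin(10t)} = 9·10/(s² + 100) = 90/(s² + 100)

Final answer: 90/(s² + 100)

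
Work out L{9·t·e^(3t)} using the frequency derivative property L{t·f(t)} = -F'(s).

L{e^(3t)} = 1/(s-3). By frequency derivative: L{t·e^(3t)} = -d/ds[1/(s-3)] = -(-1)/(s-3)² = 1/(s-3)². Then L{9·t·e^(3t)} = 9·1/(s-3)² = 9/(s-3)²

Final answer: 9/(s-3)²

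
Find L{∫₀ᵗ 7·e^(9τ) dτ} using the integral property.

L{∫₀ᵗ f(τ)dτ} = F(s)/s with F(s) = 7/(s-9), so L{∫₀ᵗ 7·e^(9τ) dτ} = 7/(s(s-9))

Final answer: 7/(s(s-9))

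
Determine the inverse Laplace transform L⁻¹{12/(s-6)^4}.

L⁻¹{n!/(s-a)^(n+1)} = t^n·e^(at) with n=3, a=6. So L⁻¹{6/(s-6)^4} = t^3·e^(6t), and L⁻¹{12/(s-6)^4} = (12/6)·t^3·e^(6t) = 2·t^3·e^(6t)

Final answer: 2·t^3·e^(6t)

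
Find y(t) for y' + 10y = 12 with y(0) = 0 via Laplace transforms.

sY + 10Y = 12/s. Y = 12/(s(s+10)). Partial fractions: Y = 6/5/s - 6/5/(s+10)

Final answer: y(t) = 6/5(1 - e^(-10t))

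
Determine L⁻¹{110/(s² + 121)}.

This is the form c·a/(s² + a²) with a = 11, c = 10. L⁻¹ = 10·sin(11t)

Final answer: 10·sin(11t)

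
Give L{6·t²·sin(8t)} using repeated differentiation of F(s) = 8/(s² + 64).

F(s) = 8/(s² + 64). F'(s) = -16s/(s² + 64)². F''(s) = -16(64 - 3s²)/(s² + 64)³ = (48s² - 1024)/(s² + 64)³. So L{t²·sin(8t)} = (-1)² F''(s) = (48s² - 1024)/(s² + 64)³. Then L{6·t²·sin(8t)} = 6·(48s² - 1024)/(s² + 64)³ = (288s² - 6144)/(s² + 64)³

Final answer: (288s² - 6144)/(s² + 64)³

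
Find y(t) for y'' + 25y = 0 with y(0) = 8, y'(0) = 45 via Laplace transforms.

L{y''} + 25L{y} = 0. s²Y - 8s - 45 + 25Y = 0. Y(s² + 25) = 8s + 45. Y = (8s + 45)/(s² + 25). Inverting: y(t) = 8cos(5t) + 9sin(5t)

Final answer: y(t) = 8cos(5t) + 9sin(5t)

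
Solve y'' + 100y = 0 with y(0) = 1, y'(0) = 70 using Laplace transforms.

L{y''} + 100L{y} = 0. s²Y - s - 70 + 100Y = 0. Y(s² + 100) = s + 70. Y = (s + 70)/(s² + 100). Inverting: y(t) = cos(10t) + 7sin(10t)

Final answer: y(t) = cos(10t) + 7sin(10t)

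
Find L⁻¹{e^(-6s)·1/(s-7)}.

L⁻¹{1/(s-7)} = e^(7t). By the time shift theorem, L⁻¹{e^(-as)F(s)} = u(t-a)f(t-a) with a=6, so L⁻¹{e^(-6s)·1/(s-7)} = u(t-6)·e^(7(t-6))

Final answer: u(t-6)·e^(7(t-6))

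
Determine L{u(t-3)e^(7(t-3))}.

u(t-a)f(t-a) with f(t)=e^(7t). L{e^(7t)} = 1/(s-7). By time shift: e^(-3s)/(s-7)

Final answer: e^(-3s)/(s-7)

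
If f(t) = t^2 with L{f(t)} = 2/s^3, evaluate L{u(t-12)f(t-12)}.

Time shift theorem: L{u(t-a)f(t-a)} = e^(-as)F(s). Here a=12, F(s) = 2/s^3, so L{u(t-12)f(t-12)} = e^(-12s)·2/s^3

Final answer: e^(-12s)·2/s^3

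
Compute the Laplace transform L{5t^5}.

L{5t^5} = 5 · L{t^5} = 5 · 120/s^6 = 600/s^6

Final answer: 600/s^6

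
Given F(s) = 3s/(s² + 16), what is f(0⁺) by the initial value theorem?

f(0⁺) = lim_{s→∞} s·3s/(s² + 16) = lim_{s→∞} 3s²/(s² + 16) = 3

Final answer: 3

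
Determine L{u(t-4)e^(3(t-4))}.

u(t-a)f(t-a) with f(t)=e^(3t). L{e^(3t)} = 1/(s-3). By time shift: e^(-4s)/(s-3)

Final answer: e^(-4s)/(s-3)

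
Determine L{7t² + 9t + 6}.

L{7t² + 9t + 6} = 7·2/s³ + 9/s² + 6/s = 14/s³ + 9/s² + 6/s

Final answer: 14/s³ + 9/s² + 6/s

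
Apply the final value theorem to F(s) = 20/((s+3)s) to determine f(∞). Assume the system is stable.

f(∞) = lim_{s→0} sF(s) = lim_{s→0} 20/(s+3) = 20/3

Final answer: 20/3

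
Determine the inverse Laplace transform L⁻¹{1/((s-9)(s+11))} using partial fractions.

Decompose: A/(s-9) + B/(s+11). A = 1/20, B = -1/20. f(t) = (e^(9t) - e^(-11t))/20

Final answer: (e^(9t) - e^(-11t))/20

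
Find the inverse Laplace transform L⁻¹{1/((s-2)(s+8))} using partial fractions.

Decompose: A/(s-2) + B/(s+8). A = 1/10, B = -1/10. f(t) = (e^(2t) - e^(-8t))/10

Final answer: (e^(2t) - e^(-8t))/10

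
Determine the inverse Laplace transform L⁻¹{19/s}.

L⁻¹{c/s} = c, so L⁻¹{19/s} = 19

Final answer: 19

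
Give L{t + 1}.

L{t + 1} = L{t} + L{1} = 1/s² + 1/s

Final answer: 1/s² + 1/s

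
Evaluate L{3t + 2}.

L{3t + 2} = 3·L{t} + 2·L{1} = 3/s² + 2/s

Final answer: 3/s² + 2/s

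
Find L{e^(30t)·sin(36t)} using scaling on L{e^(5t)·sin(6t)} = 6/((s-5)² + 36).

Scaling with a=6: L{e^(30t)·sin(36t)} = (1/6) · 6/((s/6-5)² + 36). Simplifying: 36/((s-30)² + 1296)

Final answer: 36/((s-30)² + 1296)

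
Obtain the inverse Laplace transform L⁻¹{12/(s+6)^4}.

L⁻¹{n!/(s-a)^(n+1)} = t^n·e^(at) with n=3, a=-6. So L⁻¹{6/(s+6)^4} = t^3·e^(-6t), and L⁻¹{12/(s+6)^4} = (12/6)·t^3·e^(-6t) = 2·t^3·e^(-6t)

Final answer: 2·t^3·e^(-6t)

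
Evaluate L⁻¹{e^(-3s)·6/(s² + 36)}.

L⁻¹{6/(s² + 36)} = sin(6t). By the time shift theorem, L⁻¹{e^(-as)F(s)} = u(t-a)f(t-a) with a=3, so L⁻¹{e^(-3s)·6/(s² + 36)} = u(t-3)·sin(6(t-3))

Final answer: u(t-3)·sin(6(t-3))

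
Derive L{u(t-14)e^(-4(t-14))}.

u(t-a)f(t-a) with f(t)=e^(-4t). L{e^(-4t)} = 1/(s+4). By time shift: e^(-14s)/(s+4)

Final answer: e^(-14s)/(s+4)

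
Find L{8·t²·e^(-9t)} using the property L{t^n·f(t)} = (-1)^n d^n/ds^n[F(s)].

L{e^(-9t)} = 1/(s+9). d/ds[1/(s+9)] = -1/(s+9)². d²/ds²[1/(s+9)] = 2/(s+9)³. So L{t²·e^(-9t)} = (-1)² · 2/(s+9)³ = 2/(s+9)³. Then L{8·t²·e^(-9t)} = 8·2/(s+9)³ = 16/(s+9)³

Final answer: 16/(s+9)³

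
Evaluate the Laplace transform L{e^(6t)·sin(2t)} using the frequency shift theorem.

Frequency shift: L{e^(at)f(t)} = F(s-a). L{e^(6t)·sin(2t)} = 2/((s-6)² + 4)

Final answer: 2/((s-6)² + 4)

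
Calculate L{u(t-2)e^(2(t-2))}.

u(t-a)f(t-a) with f(t)=e^(2t). L{e^(2t)} = 1/(s-2). By time shift: e^(-2s)/(s-2)

Final answer: e^(-2s)/(s-2)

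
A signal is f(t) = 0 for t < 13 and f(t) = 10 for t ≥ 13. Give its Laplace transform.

f(t) = 10·u(t-13). L{u(t-13)} = e^(-13s)/s, so L{f(t)} = 10·e^(-13s)/s

Final answer: 10·e^(-13s)/s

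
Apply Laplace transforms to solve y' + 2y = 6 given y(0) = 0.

sY + 2Y = 6/s. Y = 6/(s(s+2)). Partial fractions: Y = 3/s - 3/(s+2)

Final answer: y(t) = 3(1 - e^(-2t))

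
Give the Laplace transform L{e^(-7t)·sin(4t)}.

L{e^(at)·sin(ωt)} = ω/((s-a)² + ω²), so L{e^(-7t)·sin(4t)} = 4/((s+7)² + 16)

Final answer: 4/((s+7)² + 16)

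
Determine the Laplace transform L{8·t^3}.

L{t^n} = n!/s^(n+1), so L{t^3} = 6/s^4. Then L{8·t^3} = 8·6/s^4 = 48/s^4

Final answer: 48/s^4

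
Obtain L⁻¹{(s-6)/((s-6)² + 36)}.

Using frequency shift: L⁻¹{(s-a)/((s-a)² + b²)} = e^(at)cos(bt). Here a=6, b=6

Final answer: e^(6t)·cos(6t)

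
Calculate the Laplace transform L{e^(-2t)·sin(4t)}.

L{e^(at)·sin(ωt)} = ω/((s-a)² + ω²), so L{e^(-2t)·sin(4t)} = 4/((s+2)² + 16)

Final answer: 4/((s+2)² + 16)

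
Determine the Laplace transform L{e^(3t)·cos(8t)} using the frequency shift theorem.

Frequency shift: L{e^(at)f(t)} = F(s-a). L{e^(3t)·cos(8t)} = (s-3)/((s-3)² + 64)

Final answer: (s-3)/((s-3)² + 64)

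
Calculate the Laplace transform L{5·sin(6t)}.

L{sin(ωt)} = ω/(s² + ω²), so L{sin(6t)} = 6/(s² + 36). Then L{5·sin(6t)} = 5·6/(s² + 36) = 30/(s² + 36)

Final answer: 30/(s² + 36)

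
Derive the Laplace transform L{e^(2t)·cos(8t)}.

L{e^(at)·cos(ωt)} = (s-a)/((s-a)² + ω²), so L{e^(2t)·cos(8t)} = (s-2)/((s-2)² + 64)

Final answer: (s-2)/((s-2)² + 64)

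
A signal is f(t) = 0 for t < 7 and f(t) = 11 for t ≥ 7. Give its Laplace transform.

f(t) = 11·u(t-7). L{u(t-7)} = e^(-7s)/s, so L{f(t)} = 11·e^(-7s)/s

Final answer: 11·e^(-7s)/s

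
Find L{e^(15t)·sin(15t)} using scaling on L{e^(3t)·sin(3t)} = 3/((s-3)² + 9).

Scaling with a=5: L{e^(15t)·sin(15t)} = (1/5) · 3/((s/5-3)² + 9). Simplifying: 15/((s-15)² + 225)

Final answer: 15/((s-15)² + 225)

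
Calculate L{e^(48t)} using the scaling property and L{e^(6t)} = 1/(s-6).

Using L{f(at)} = (1/a)F(s/a) with a=8 and f(t) = e^(6t): L{e^(48t)} = (1/8) · 1/((s/8)-6) = (1/8) · 8/(s-48) = 1/(s-48)

Final answer: 1/(s-48)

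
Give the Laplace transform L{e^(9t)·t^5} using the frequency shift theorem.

L{e^(at)·t^n} = n!/(s-a)^(n+1), so L{e^(9t)·t^5} = 120/(s-9)^6

Final answer: 120/(s-9)^6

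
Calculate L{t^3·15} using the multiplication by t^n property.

L{15} = 15/s. d^1/ds^1[1/s] = -1/s². d^2/ds^2[1/s] = 2/s^3. d^3/ds^3[1/s] = -6/s^4. So L{t^3} = (-1)^{3}·-6/s^4 = 6/s^4. Then L{t^3·15} = 15·6/s^4 = 90/s^4

Final answer: 90/s^4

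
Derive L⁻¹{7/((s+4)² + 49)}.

Form: b/((s-a)² + b²) → e^(at)sin(bt). With a=-4, b=7

Final answer: e^(-4t)·sin(7t)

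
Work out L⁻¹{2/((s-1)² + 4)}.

Form: b/((s-a)² + b²) → e^(at)sin(bt). With a=1, b=2

Final answer: e^t·sin(2t)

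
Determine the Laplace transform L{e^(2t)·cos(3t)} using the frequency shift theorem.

Frequency shift: L{e^(at)f(t)} = F(s-a). L{e^(2t)·cos(3t)} = (s-2)/((s-2)² + 9)

Final answer: (s-2)/((s-2)² + 9)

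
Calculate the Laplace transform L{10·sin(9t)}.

L{sin(ωt)} = ω/(s² + ω²), so L{sin(9t)} = 9/(s² + 81). Then L{10·sin(9t)} = 10·9/(s² + 81) = 90/(s² + 81)

Final answer: 90/(s² + 81)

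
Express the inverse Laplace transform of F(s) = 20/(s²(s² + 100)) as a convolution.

20/(s²(s² + 100)) = (1/s²)·(20/(s² + 100)) = L{t}·L{2·sin(10t)}. So f(t) = t*(2·sin(10t)) = ∫₀ᵗ 2τ·sin(10(t-τ)) dτ

Final answer: ∫₀ᵗ 2τ·sin(10(t-τ)) dτ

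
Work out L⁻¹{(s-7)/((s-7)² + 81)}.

Using frequency shift: L⁻¹{(s-a)/((s-a)² + b²)} = e^(at)cos(bt). Here a=7, b=9

Final answer: e^(7t)·cos(9t)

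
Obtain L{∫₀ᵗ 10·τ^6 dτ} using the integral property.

L{∫₀ᵗ f(τ)dτ} = F(s)/s with f(t) = 10t^6. F(s) = 7200/s^7, so L{∫₀ᵗ 10·τ^6 dτ} = (7200/s^7)/s = 7200/s^8. (Check: ∫₀ᵗ 10·τ^6 dτ = 10t^7/7.)

Final answer: 7200/s^8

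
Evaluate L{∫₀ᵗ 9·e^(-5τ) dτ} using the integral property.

L{∫₀ᵗ f(τ)dτ} = F(s)/s with F(s) = 9/(s+5), so L{∫₀ᵗ 9·e^(-5τ) dτ} = 9/(s(s+5))

Final answer: 9/(s(s+5))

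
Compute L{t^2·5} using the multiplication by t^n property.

L{5} = 5/s. d^1/ds^1[1/s] = -1/s². d^2/ds^2[1/s] = 2/s^3. So L{t^2} = (-1)^{2}·2/s^3 = 2/s^3. Then L{t^2·5} = 5·2/s^3 = 10/s^3

Final answer: 10/s^3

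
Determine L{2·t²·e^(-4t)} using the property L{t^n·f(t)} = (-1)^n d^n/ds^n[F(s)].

L{e^(-4t)} = 1/(s+4). d/ds[1/(s+4)] = -1/(s+4)². d²/ds²[1/(s+4)] = 2/(s+4)³. So L{t²·e^(-4t)} = (-1)² · 2/(s+4)³ = 2/(s+4)³. Then L{2·t²·e^(-4t)} = 2·2/(s+4)³ = 4/(s+4)³

Final answer: 4/(s+4)³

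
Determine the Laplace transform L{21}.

L{21} = 21 · L{1} = 21/s

Final answer: 21/s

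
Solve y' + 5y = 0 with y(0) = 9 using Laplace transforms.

L{y'} + 5L{y} = 0. sY - 9 + 5Y = 0. Y(s+5) = 9. Y = 9/(s+5)

Final answer: y(t) = 9e^(-5t)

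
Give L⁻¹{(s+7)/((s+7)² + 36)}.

Using frequency shift: L⁻¹{(s-a)/((s-a)² + b²)} = e^(at)cos(bt). Here a=-7, b=6

Final answer: e^(-7t)·cos(6t)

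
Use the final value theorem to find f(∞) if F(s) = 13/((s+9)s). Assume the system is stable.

f(∞) = lim_{s→0} sF(s) = lim_{s→0} 13/(s+9) = 13/9

Final answer: 13/9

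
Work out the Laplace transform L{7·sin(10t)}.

L{sin(ωt)} = ω/(s² + ω²), so L{sin(10t)} = 10/(s² + 100). Then L{7·sin(10t)} = 7·10/(s² + 100) = 70/(s² + 100)

Final answer: 70/(s² + 100)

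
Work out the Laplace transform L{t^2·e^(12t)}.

L{t^n·e^(at)} = n!/(s-a)^(n+1), so L{t^2·e^(12t)} = 2/(s-12)^3

Final answer: 2/(s-12)^3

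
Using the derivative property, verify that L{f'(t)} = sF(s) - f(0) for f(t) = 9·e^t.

f'(t) = 9e^t. Direct: L{f'(t)} = 9/(s-1). Property: s·9/(s-1) - 9 = (9s - 9(s-1))/(s-1) = 9/(s-1). ✓

Final answer: 9/(s-1)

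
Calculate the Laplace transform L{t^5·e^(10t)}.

L{t^n·e^(at)} = n!/(s-a)^(n+1), so L{t^5·e^(10t)} = 120/(s-10)^6

Final answer: 120/(s-10)^6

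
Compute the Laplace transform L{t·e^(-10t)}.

L{t^n·e^(at)} = n!/(s-a)^(n+1), so L{t·e^(-10t)} = 1/(s+10)^2

Final answer: 1/(s+10)^2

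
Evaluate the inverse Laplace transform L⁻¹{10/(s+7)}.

L⁻¹{1/(s-a)} = e^(at), so L⁻¹{1/(s+7)} = e^(-7t), and L⁻¹{10/(s+7)} = 10·e^(-7t)

Final answer: 10·e^(-7t)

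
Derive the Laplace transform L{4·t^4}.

L{t^n} = n!/s^(n+1), so L{t^4} = 24/s^5. Then L{4·t^4} = 4·24/s^5 = 96/s^5

Final answer: 96/s^5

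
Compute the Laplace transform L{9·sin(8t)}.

L{sin(ωt)} = ω/(s² + ω²), so L{sin(8t)} = 8/(s² + 64). Then L{9·sin(8t)} = 9·8/(s² + 64) = 72/(s² + 64)

Final answer: 72/(s² + 64)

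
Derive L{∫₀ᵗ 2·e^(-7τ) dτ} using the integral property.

L{∫₀ᵗ f(τ)dτ} = F(s)/s with F(s) = 2/(s+7), so L{∫₀ᵗ 2·e^(-7τ) dτ} = 2/(s(s+7))

Final answer: 2/(s(s+7))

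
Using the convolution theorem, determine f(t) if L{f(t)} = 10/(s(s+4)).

10/(s(s+4)) = (10/s)·(1/(s+4)) = L{10}·L{e^(-4t)}. By convolution, f(t) = 10*e^(-4t) = ∫₀ᵗ 10·e^(-4τ) dτ = 10·(1 - e^(-4t))/4

Final answer: 10·(1 - e^(-4t))/4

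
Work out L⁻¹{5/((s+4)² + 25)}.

Form: b/((s-a)² + b²) → e^(at)sin(bt). With a=-4, b=5

Final answer: e^(-4t)·sin(5t)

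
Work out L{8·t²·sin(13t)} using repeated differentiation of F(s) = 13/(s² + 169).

F(s) = 13/(s² + 169). F'(s) = -26s/(s² + 169)². F''(s) = -26(169 - 3s²)/(s² + 169)³ = (78s² - 4394)/(s² + 169)³. So L{t²·sin(13t)} = (-1)² F''(s) = (78s² - 4394)/(s² + 169)³. Then L{8·t²·sin(13t)} = 8·(78s² - 4394)/(s² + 169)³ = (624s² - 35152)/(s² + 169)³

Final answer: (624s² - 35152)/(s² + 169)³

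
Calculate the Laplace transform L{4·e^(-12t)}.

L{e^(at)} = 1/(s-a), so L{e^(-12t)} = 1/(s+12). Then L{4·e^(-12t)} = 4/(s+12)

Final answer: 4/(s+12)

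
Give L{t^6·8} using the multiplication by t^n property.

L{8} = 8/s. d^1/ds^1[1/s] = -1/s². d^2/ds^2[1/s] = 2/s^3. d^3/ds^3[1/s] = -6/s^4. d^4/ds^4[1/s] = 24/s^5. d^5/ds^5[1/s] = -120/s^6. d^6/ds^6[1/s] = 720/s^7. So L{t^6} = (-1)^{6}·720/s^7 = 720/s^7. Then L{t^6·8} = 8·720/s^7 = 5760/s^7

Final answer: 5760/s^7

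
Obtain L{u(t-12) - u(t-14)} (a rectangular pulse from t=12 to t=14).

L{u(t-a)} = e^(-as)/s. L{u(t-12) - u(t-14)} = (e^(-12s) - e^(-14s))/s

Final answer: (e^(-12s) - e^(-14s))/s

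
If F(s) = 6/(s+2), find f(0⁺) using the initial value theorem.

f(0⁺) = lim_{s→∞} s·6/(s+2) = lim_{s→∞} 6s/(s+2) = 6

Final answer: 6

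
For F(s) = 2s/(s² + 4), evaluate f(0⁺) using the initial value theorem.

f(0⁺) = lim_{s→∞} s·2s/(s² + 4) = lim_{s→∞} 2s²/(s² + 4) = 2

Final answer: 2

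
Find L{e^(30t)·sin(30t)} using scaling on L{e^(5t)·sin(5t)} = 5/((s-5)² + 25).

Scaling with a=6: L{e^(30t)·sin(30t)} = (1/6) · 5/((s/6-5)² + 25). Simplifying: 30/((s-30)² + 900)

Final answer: 30/((s-30)² + 900)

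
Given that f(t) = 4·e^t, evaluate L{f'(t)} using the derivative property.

f(0) = 4, F(s) = 4/(s-1). L{f'(t)} = s·F(s) - f(0) = 4s/(s-1) - 4 = (4s - 4(s-1))/(s-1) = 4/(s-1)

Final answer: 4/(s-1)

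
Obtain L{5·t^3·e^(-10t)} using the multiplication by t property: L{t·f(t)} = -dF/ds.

Using L{t^n·e^(at)} = n!/(s-a)^(n+1), L{t^3·e^(-10t)} = 6/(s+10)^4, so L{5·t^3·e^(-10t)} = 5·6/(s+10)^4 = 30/(s+10)^4

Final answer: 30/(s+10)^4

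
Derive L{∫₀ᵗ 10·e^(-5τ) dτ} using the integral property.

L{∫₀ᵗ f(τ)dτ} = F(s)/s with F(s) = 10/(s+5), so L{∫₀ᵗ 10·e^(-5τ) dτ} = 10/(s(s+5))

Final answer: 10/(s(s+5))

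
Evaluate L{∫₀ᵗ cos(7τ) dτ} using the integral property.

L{∫₀ᵗ f(τ)dτ} = F(s)/s with F(s) = s/(s² + 49), so the result is (s/(s² + 49))/s = 1/(s² + 49)

Final answer: 1/(s² + 49)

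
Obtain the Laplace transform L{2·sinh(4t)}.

L{sinh(ωt)} = ω/(s² - ω²), so L{sinh(4t)} = 4/(s² - 16). Then L{2·sinh(4t)} = 2·4/(s² - 16) = 8/(s² - 16)

Final answer: 8/(s² - 16)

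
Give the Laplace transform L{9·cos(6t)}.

L{cos(ωt)} = s/(s² + ω²), so L{cos(6t)} = s/(s² + 36). Then L{9·cos(6t)} = 9·s/(s² + 36) = 9s/(s² + 36)

Final answer: 9s/(s² + 36)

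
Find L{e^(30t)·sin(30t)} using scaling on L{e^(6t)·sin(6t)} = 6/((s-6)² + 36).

Scaling with a=5: L{e^(30t)·sin(30t)} = (1/5) · 6/((s/5-6)² + 36). Simplifying: 30/((s-30)² + 900)

Final answer: 30/((s-30)² + 900)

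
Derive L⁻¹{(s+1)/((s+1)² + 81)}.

Using frequency shift: L⁻¹{(s-a)/((s-a)² + b²)} = e^(at)cos(bt). Here a=-1, b=9

Final answer: e^(-t)·cos(9t)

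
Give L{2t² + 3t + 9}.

L{2t² + 3t + 9} = 2·2/s³ + 3/s² + 9/s = 4/s³ + 3/s² + 9/s

Final answer: 4/s³ + 3/s² + 9/s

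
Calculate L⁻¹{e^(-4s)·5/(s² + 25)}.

L⁻¹{5/(s² + 25)} = sin(5t). By the time shift theorem, L⁻¹{e^(-as)F(s)} = u(t-a)f(t-a) with a=4, so L⁻¹{e^(-4s)·5/(s² + 25)} = u(t-4)·sin(5(t-4))

Final answer: u(t-4)·sin(5(t-4))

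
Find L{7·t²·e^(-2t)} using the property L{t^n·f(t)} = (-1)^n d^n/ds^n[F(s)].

L{e^(-2t)} = 1/(s+2). d/ds[1/(s+2)] = -1/(s+2)². d²/ds²[1/(s+2)] = 2/(s+2)³. So L{t²·e^(-2t)} = (-1)² · 2/(s+2)³ = 2/(s+2)³. Then L{7·t²·e^(-2t)} = 7·2/(s+2)³ = 14/(s+2)³

Final answer: 14/(s+2)³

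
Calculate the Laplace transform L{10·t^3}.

L{t^n} = n!/s^(n+1), so L{t^3} = 6/s^4. Then L{10·t^3} = 10·6/s^4 = 60/s^4

Final answer: 60/s^4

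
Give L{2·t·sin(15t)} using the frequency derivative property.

L{sin(15t)} = 15/(s² + 225). By L{t·f(t)} = -F'(s): -d/ds[15/(s² + 225)] = -(15)·(-2s)/(s² + 225)² = 30s/(s² + 225)². Then L{2·t·sin(15t)} = 2·30s/(s² + 225)² = 60s/(s² + 225)²

Final answer: 60s/(s² + 225)²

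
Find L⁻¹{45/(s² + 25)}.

This is the form c·a/(s² + a²) with a = 5, c = 9. L⁻¹ = 9·sin(5t)

Final answer: 9·sin(5t)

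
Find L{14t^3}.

L{t^n} = n!/s^(n+1). So L{14t^3} = 14·3!/s^4 = 84/s^4

Final answer: 84/s^4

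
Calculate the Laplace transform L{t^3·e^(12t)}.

L{t^n·e^(at)} = n!/(s-a)^(n+1), so L{t^3·e^(12t)} = 6/(s-12)^4

Final answer: 6/(s-12)^4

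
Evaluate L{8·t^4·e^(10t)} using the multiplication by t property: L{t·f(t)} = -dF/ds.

Using L{t^n·e^(at)} = n!/(s-a)^(n+1), L{t^4·e^(10t)} = 24/(s-10)^5, so L{8·t^4·e^(10t)} = 8·24/(s-10)^5 = 192/(s-10)^5

Final answer: 192/(s-10)^5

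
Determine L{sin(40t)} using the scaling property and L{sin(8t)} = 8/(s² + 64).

Using L{f(at)} = (1/a)F(s/a) with a=5: L{sin(40t)} = (1/5) · 8/((s/5)² + 64) = (1/5) · 8·25/(s² + 1600) = 40/(s² + 1600)

Final answer: 40/(s² + 1600)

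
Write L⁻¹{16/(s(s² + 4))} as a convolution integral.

16/(s(s² + 4)) = (1/s)·(16/(s² + 4)) = L{1}·L{8·sin(2t)}. So f(t) = 1*(8·sin(2t)) = ∫₀ᵗ 8·sin(2τ) dτ

Final answer: ∫₀ᵗ 8·sin(2τ) dτ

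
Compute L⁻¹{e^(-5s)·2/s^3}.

L⁻¹{2/s^3} = t^2. By the time shift theorem, L⁻¹{e^(-as)F(s)} = u(t-a)f(t-a) with a=5, so L⁻¹{e^(-5s)·2/s^3} = u(t-5)·(t-5)^2

Final answer: u(t-5)·(t-5)^2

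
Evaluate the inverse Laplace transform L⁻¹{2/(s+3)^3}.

L⁻¹{n!/(s-a)^(n+1)} = t^n·e^(at), so L⁻¹{2/(s+3)^3} = t^2·e^(-3t)

Final answer: t^2·e^(-3t)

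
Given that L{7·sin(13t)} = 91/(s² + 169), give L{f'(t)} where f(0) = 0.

L{f'(t)} = s·F(s) - f(0) = s·91/(s² + 169) - 0 = 91s/(s² + 169)

Final answer: 91s/(s² + 169)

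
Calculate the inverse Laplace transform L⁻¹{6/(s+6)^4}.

L⁻¹{n!/(s-a)^(n+1)} = t^n·e^(at), so L⁻¹{6/(s+6)^4} = t^3·e^(-6t)

Final answer: t^3·e^(-6t)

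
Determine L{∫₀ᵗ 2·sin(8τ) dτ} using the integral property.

L{∫₀ᵗ f(τ)dτ} = F(s)/s with F(s) = 16/(s² + 64), so the result is (16/(s² + 64))/s = 16/(s(s² + 64))

Final answer: 16/(s(s² + 64))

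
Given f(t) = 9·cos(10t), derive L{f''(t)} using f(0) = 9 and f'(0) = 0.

F(s) = 9s/(s² + 100). L{f''(t)} = s²F(s) - sf(0) - f'(0) = 9s³/(s² + 100) - 9s = (9s³ - 9s(s² + 100))/(s² + 100) = -900s/(s² + 100)

Final answer: -900s/(s² + 100)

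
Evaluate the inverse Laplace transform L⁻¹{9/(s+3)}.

L⁻¹{1/(s-a)} = e^(at), so L⁻¹{1/(s+3)} = e^(-3t), and L⁻¹{9/(s+3)} = 9·e^(-3t)

Final answer: 9·e^(-3t)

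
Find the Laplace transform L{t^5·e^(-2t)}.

L{t^n·e^(at)} = n!/(s-a)^(n+1), so L{t^5·e^(-2t)} = 120/(s+2)^6

Final answer: 120/(s+2)^6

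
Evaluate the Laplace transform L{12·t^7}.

L{t^n} = n!/s^(n+1), so L{t^7} = 5040/s^8. Then L{12·t^7} = 12·5040/s^8 = 60480/s^8

Final answer: 60480/s^8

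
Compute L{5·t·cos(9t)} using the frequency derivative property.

L{cos(9t)} = s/(s² + 81). Derivative: d/ds[s/(s² + 81)] = [(s² + 81) - s·2s]/(s² + 81)² = (81 - s²)/(s² + 81)². So L{t·cos(9t)} = -F'(s) = (s² - 81)/(s² + 81)². Then L{5·t·cos(9t)} = 5·(s² - 81)/(s² + 81)²

Final answer: 5·(s² - 81)/(s² + 81)²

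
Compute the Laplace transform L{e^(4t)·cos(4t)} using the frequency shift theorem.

Frequency shift: L{e^(at)f(t)} = F(s-a). L{e^(4t)·cos(4t)} = (s-4)/((s-4)² + 16)

Final answer: (s-4)/((s-4)² + 16)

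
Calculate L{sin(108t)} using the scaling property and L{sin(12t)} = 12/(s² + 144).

Using L{f(at)} = (1/a)F(s/a) with a=9: L{sin(108t)} = (1/9) · 12/((s/9)² + 144) = (1/9) · 12·81/(s² + 11664) = 108/(s² + 11664)

Final answer: 108/(s² + 11664)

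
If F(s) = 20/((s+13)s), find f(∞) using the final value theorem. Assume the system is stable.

f(∞) = lim_{s→0} sF(s) = lim_{s→0} 20/(s+13) = 20/13

Final answer: 20/13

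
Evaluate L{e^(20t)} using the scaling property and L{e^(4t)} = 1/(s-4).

Using L{f(at)} = (1/a)F(s/a) with a=5 and f(t) = e^(4t): L{e^(20t)} = (1/5) · 1/((s/5)-4) = (1/5) · 5/(s-20) = 1/(s-20)

Final answer: 1/(s-20)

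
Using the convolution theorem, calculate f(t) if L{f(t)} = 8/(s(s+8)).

8/(s(s+8)) = (8/s)·(1/(s+8)) = L{8}·L{e^(-8t)}. By convolution, f(t) = 8*e^(-8t) = ∫₀ᵗ 8·e^(-8τ) dτ = 8·(1 - e^(-8t))/8

Final answer: 8·(1 - e^(-8t))/8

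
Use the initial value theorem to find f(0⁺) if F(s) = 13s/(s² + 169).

f(0⁺) = lim_{s→∞} s·13s/(s² + 169) = lim_{s→∞} 13s²/(s² + 169) = 13

Final answer: 13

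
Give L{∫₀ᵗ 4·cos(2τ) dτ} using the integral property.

L{∫₀ᵗ f(τ)dτ} = F(s)/s with F(s) = 4s/(s² + 4), so the result is (4s/(s² + 4))/s = 4/(s² + 4)

Final answer: 4/(s² + 4)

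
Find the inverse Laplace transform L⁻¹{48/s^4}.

L⁻¹{n!/s^(n+1)} = t^n with n=3. So L⁻¹{6/s^4} = t^3, and L⁻¹{48/s^4} = (48/6)·t^3 = 8·t^3

Final answer: 8·t^3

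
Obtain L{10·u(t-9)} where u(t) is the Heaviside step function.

L{u(t-a)} = e^(-as)/s. Here a=9, so L{u(t-9)} = e^(-9s)/s, and L{10·u(t-9)} = 10·e^(-9s)/s

Final answer: 10·e^(-9s)/s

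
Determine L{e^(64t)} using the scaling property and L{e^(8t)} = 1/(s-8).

Using L{f(at)} = (1/a)F(s/a) with a=8 and f(t) = e^(8t): L{e^(64t)} = (1/8) · 1/((s/8)-8) = (1/8) · 8/(s-64) = 1/(s-64)

Final answer: 1/(s-64)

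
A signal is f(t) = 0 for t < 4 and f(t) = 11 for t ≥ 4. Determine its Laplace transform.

f(t) = 11·u(t-4). L{u(t-4)} = e^(-4s)/s, so L{f(t)} = 11·e^(-4s)/s

Final answer: 11·e^(-4s)/s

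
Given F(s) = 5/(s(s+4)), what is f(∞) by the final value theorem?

f(∞) = lim_{s→0} s·5/(s(s+4)) = lim_{s→0} 5/(s+4) = 5/4 = 5/4

Final answer: 5/4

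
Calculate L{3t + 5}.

L{3t + 5} = 3·L{t} + 5·L{1} = 3/s² + 5/s

Final answer: 3/s² + 5/s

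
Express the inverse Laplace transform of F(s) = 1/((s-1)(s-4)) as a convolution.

1/((s-1)(s-4)) = (1/(s-1))·(1/(s-4)) = L{e^t}·L{e^(4t)}. So f(t) = e^t*e^(4t) = ∫₀ᵗ e^(τ)·e^(4(t-τ)) dτ

Final answer: ∫₀ᵗ e^(τ)·e^(4(t-τ)) dτ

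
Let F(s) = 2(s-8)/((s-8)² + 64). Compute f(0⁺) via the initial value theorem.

f(0⁺) = lim_{s→∞} sF(s) = lim_{s→∞} 2s(s-8)/((s-8)² + 64) = 2

Final answer: 2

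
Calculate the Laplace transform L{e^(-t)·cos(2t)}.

L{e^(at)·cos(ωt)} = (s-a)/((s-a)² + ω²), so L{e^(-t)·cos(2t)} = (s+1)/((s+1)² + 4)

Final answer: (s+1)/((s+1)² + 4)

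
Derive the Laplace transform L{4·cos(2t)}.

L{cos(ωt)} = s/(s² + ω²), so L{cos(2t)} = s/(s² + 4). Then L{4·cos(2t)} = 4·s/(s² + 4) = 4s/(s² + 4)

Final answer: 4s/(s² + 4)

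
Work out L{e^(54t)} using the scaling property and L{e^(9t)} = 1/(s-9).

Using L{f(at)} = (1/a)F(s/a) with a=6 and f(t) = e^(9t): L{e^(54t)} = (1/6) · 1/((s/6)-9) = (1/6) · 6/(s-54) = 1/(s-54)

Final answer: 1/(s-54)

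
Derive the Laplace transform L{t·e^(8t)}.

L{t^n·e^(at)} = n!/(s-a)^(n+1), so L{t·e^(8t)} = 1/(s-8)^2

Final answer: 1/(s-8)^2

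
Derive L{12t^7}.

L{t^n} = n!/s^(n+1). So L{12t^7} = 12·7!/s^8 = 60480/s^8

Final answer: 60480/s^8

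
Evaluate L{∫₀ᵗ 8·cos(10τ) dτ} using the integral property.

L{∫₀ᵗ f(τ)dτ} = F(s)/s with F(s) = 8s/(s² + 100), so the result is (8s/(s² + 100))/s = 8/(s² + 100)

Final answer: 8/(s² + 100)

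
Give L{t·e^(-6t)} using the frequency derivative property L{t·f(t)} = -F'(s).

L{e^(-6t)} = 1/(s+6). By frequency derivative: L{t·e^(-6t)} = -d/ds[1/(s+6)] = -(-1)/(s+6)² = 1/(s+6)²

Final answer: 1/(s+6)²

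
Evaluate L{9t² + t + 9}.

L{9t² + t + 9} = 9·2/s³ + 1/s² + 9/s = 18/s³ + 1/s² + 9/s

Final answer: 18/s³ + 1/s² + 9/s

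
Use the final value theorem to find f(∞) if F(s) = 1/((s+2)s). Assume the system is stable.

f(∞) = lim_{s→0} sF(s) = lim_{s→0} 1/(s+2) = 1/2

Final answer: 1/2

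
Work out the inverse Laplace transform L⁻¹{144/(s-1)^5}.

L⁻¹{n!/(s-a)^(n+1)} = t^n·e^(at) with n=4, a=1. So L⁻¹{24/(s-1)^5} = t^4·e^t, and L⁻¹{144/(s-1)^5} = (144/24)·t^4·e^t = 6·t^4·e^t

Final answer: 6·t^4·e^t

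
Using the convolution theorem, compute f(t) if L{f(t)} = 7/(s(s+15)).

7/(s(s+15)) = (7/s)·(1/(s+15)) = L{7}·L{e^(-15t)}. By convolution, f(t) = 7*e^(-15t) = ∫₀ᵗ 7·e^(-15τ) dτ = 7·(1 - e^(-15t))/15

Final answer: 7·(1 - e^(-15t))/15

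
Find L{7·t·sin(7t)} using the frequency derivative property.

L{sin(7t)} = 7/(s² + 49). By L{t·f(t)} = -F'(s): -d/ds[7/(s² + 49)] = -(7)·(-2s)/(s² + 49)² = 14s/(s² + 49)². Then L{7·t·sin(7t)} = 7·14s/(s² + 49)² = 98s/(s² + 49)²

Final answer: 98s/(s² + 49)²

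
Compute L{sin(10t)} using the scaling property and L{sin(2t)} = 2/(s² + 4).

Using L{f(at)} = (1/a)F(s/a) with a=5: L{sin(10t)} = (1/5) · 2/((s/5)² + 4) = (1/5) · 2·25/(s² + 100) = 10/(s² + 100)

Final answer: 10/(s² + 100)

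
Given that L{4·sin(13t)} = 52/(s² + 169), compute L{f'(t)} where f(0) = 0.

L{f'(t)} = s·F(s) - f(0) = s·52/(s² + 169) - 0 = 52s/(s² + 169)

Final answer: 52s/(s² + 169)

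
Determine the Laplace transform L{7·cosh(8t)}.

L{cosh(ωt)} = s/(s² - ω²), so L{cosh(8t)} = s/(s² - 64). Then L{7·cosh(8t)} = 7·s/(s² - 64) = 7s/(s² - 64)

Final answer: 7s/(s² - 64)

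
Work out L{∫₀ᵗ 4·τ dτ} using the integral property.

L{∫₀ᵗ f(τ)dτ} = F(s)/s with f(t) = 4t. F(s) = 4/s^2, so L{∫₀ᵗ 4·τ dτ} = (4/s^2)/s = 4/s^3. (Check: ∫₀ᵗ 4·τ dτ = 4t^2/2.)

Final answer: 4/s^3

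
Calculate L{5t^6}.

L{t^n} = n!/s^(n+1). So L{5t^6} = 5·6!/s^7 = 3600/s^7

Final answer: 3600/s^7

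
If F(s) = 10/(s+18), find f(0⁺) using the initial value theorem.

f(0⁺) = lim_{s→∞} s·10/(s+18) = lim_{s→∞} 10s/(s+18) = 10

Final answer: 10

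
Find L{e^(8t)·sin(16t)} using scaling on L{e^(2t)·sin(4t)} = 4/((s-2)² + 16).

Scaling with a=4: L{e^(8t)·sin(16t)} = (1/4) · 4/((s/4-2)² + 16). Simplifying: 16/((s-8)² + 256)

Final answer: 16/((s-8)² + 256)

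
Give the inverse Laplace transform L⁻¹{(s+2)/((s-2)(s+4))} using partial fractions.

Using partial fractions, f(t) = (4e^(2t) + 2e^(-4t))/6

Final answer: (4e^(2t) + 2e^(-4t))/6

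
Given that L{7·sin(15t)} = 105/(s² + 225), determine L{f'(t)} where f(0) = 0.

L{f'(t)} = s·F(s) - f(0) = s·105/(s² + 225) - 0 = 105s/(s² + 225)

Final answer: 105s/(s² + 225)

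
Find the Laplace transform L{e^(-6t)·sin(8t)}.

L{e^(at)·sin(ωt)} = ω/((s-a)² + ω²), so L{e^(-6t)·sin(8t)} = 8/((s+6)² + 64)

Final answer: 8/((s+6)² + 64)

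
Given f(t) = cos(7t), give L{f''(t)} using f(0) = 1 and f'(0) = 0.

F(s) = s/(s² + 49). L{f''(t)} = s²F(s) - sf(0) - f'(0) = s³/(s² + 49) - s = (s³ - s(s² + 49))/(s² + 49) = -49s/(s² + 49)

Final answer: -49s/(s² + 49)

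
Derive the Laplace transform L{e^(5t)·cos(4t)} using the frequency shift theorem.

Frequency shift: L{e^(at)f(t)} = F(s-a). L{e^(5t)·cos(4t)} = (s-5)/((s-5)² + 16)

Final answer: (s-5)/((s-5)² + 16)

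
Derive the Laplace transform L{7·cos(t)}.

L{cos(ωt)} = s/(s² + ω²), so L{cos(t)} = s/(s² + 1). Then L{7·cos(t)} = 7·s/(s² + 1) = 7s/(s² + 1)

Final answer: 7s/(s² + 1)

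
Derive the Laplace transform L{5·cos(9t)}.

L{cos(ωt)} = s/(s² + ω²), so L{cos(9t)} = s/(s² + 81). Then L{5·cos(9t)} = 5·s/(s² + 81) = 5s/(s² + 81)

Final answer: 5s/(s² + 81)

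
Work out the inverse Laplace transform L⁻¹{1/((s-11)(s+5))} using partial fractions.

Decompose: A/(s-11) + B/(s+5). A = 1/16, B = -1/16. f(t) = (e^(11t) - e^(-5t))/16

Final answer: (e^(11t) - e^(-5t))/16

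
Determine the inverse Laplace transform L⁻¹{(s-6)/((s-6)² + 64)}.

Using frequency shift, L⁻¹{(s-6)/((s-6)² + 64)} = e^(6t)·cos(8t)

Final answer: e^(6t)·cos(8t)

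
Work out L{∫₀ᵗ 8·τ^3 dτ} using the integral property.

L{∫₀ᵗ f(τ)dτ} = F(s)/s with f(t) = 8t^3. F(s) = 48/s^4, so L{∫₀ᵗ 8·τ^3 dτ} = (48/s^4)/s = 48/s^5. (Check: ∫₀ᵗ 8·τ^3 dτ = 8t^4/4.)

Final answer: 48/s^5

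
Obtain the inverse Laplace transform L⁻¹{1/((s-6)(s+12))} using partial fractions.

Decompose: A/(s-6) + B/(s+12). A = 1/18, B = -1/18. f(t) = (e^(6t) - e^(-12t))/18

Final answer: (e^(6t) - e^(-12t))/18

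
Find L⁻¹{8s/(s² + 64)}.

This is the form c·s/(s² + a²) with a = 8, c = 8. L⁻¹ = 8·cos(8t)

Final answer: 8·cos(8t)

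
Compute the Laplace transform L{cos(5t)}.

L{cos(ωt)} = s/(s² + ω²), so L{cos(5t)} = s/(s² + 25)

Final answer: s/(s² + 25)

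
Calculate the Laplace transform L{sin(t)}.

L{sin(ωt)} = ω/(s² + ω²), so L{sin(t)} = 1/(s² + 1)

Final answer: 1/(s² + 1)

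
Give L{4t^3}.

L{t^n} = n!/s^(n+1). So L{4t^3} = 4·3!/s^4 = 24/s^4

Final answer: 24/s^4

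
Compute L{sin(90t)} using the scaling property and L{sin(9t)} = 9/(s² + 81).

Using L{f(at)} = (1/a)F(s/a) with a=10: L{sin(90t)} = (1/10) · 9/((s/10)² + 81) = (1/10) · 9·100/(s² + 8100) = 90/(s² + 8100)

Final answer: 90/(s² + 8100)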